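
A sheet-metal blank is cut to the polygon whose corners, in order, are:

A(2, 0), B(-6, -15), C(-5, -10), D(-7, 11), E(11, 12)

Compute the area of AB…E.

Σ = (-30) + (-15) + (-125) + (-205) + (-24) = -399
Area = |Σ|/2 = 199.5.

199.5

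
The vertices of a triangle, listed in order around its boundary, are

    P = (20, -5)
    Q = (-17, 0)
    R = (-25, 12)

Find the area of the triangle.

Apply the shoelace (surveyor's) formula: 2A = Σ (x_i·y_{i+1} − x_{i+1}·y_i), indices taken mod 3.
Σ = (-85) + (-204) + (-115) = -404
Area = |Σ|/2 = 202.

202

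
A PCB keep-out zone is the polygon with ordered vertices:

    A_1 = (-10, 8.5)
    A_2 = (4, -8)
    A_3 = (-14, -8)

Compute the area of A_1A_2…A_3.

A_1→A_2: (-10)(-8) − (4)(8.5) = 46
A_2→A_3: (4)(-8) − (-14)(-8) = -144
A_3→A_1: (-14)(8.5) − (-10)(-8) = -199
Σ = -297
Area = |Σ|/2 = 148.5.

148.5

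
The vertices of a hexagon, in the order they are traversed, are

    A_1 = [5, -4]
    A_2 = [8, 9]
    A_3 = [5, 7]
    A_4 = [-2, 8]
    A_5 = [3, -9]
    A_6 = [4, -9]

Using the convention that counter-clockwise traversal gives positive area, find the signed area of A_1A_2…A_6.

87

A_1→A_2: (5)(9) − (8)(-4) = 77
A_2→A_3: (8)(7) − (5)(9) = 11
A_3→A_4: (5)(8) − (-2)(7) = 54
A_4→A_5: (-2)(-9) − (3)(8) = -6
A_5→A_6: (3)(-9) − (4)(-9) = 9
A_6→A_1: (4)(-4) − (5)(-9) = 29
Σ = 174
Signed area = Σ/2 = 87 (positive ⇒ counter-clockwise traversal).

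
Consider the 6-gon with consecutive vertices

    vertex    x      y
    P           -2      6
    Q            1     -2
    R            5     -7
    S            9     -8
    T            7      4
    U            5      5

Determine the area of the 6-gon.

85.5

Apply the shoelace (surveyor's) formula: 2A = Σ (x_i·y_{i+1} − x_{i+1}·y_i), indices taken mod 6.
Cross-terms: -2, 3, 23, 92, 15, 40  ⇒  Σ = 171
Area = |Σ|/2 = 85.5.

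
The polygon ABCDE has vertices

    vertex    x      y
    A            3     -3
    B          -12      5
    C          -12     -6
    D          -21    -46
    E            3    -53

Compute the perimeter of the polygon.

144

|AB| = √((-15)² + (8)²) = √289 = 17
|BC| = √((0)² + (-11)²) = √121 = 11
|CD| = √((-9)² + (-40)²) = √1681 = 41
|DE| = √((24)² + (-7)²) = √625 = 25
|EA| = √((0)² + (50)²) = √2500 = 50
Perimeter = 17 + 11 + 41 + 25 + 50 = 144.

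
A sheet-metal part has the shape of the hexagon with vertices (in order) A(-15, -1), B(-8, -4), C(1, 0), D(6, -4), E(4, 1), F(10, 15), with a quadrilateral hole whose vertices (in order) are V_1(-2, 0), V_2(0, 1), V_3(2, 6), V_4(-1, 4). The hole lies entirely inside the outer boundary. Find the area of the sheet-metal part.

Outer boundary:
Apply the surveyor's formula: 2A = Σ (x_i·y_{i+1} − x_{i+1}·y_i), indices taken mod 6.
A→B: (-15)(-4) − (-8)(-1) = 52
B→C: (-8)(0) − (1)(-4) = 4
C→D: (1)(-4) − (6)(0) = -4
D→E: (6)(1) − (4)(-4) = 22
E→F: (4)(15) − (10)(1) = 50
F→A: (10)(-1) − (-15)(15) = 215
Σ = 339
Area = |Σ|/2 = 169.5.
Hole:
Apply Gauss's area formula: 2A = Σ (x_i·y_{i+1} − x_{i+1}·y_i), indices taken mod 4.
V_1→V_2: (-2)(1) − (0)(0) = -2
V_2→V_3: (0)(6) − (2)(1) = -2
V_3→V_4: (2)(4) − (-1)(6) = 14
V_4→V_1: (-1)(0) − (-2)(4) = 8
Σ = 18
Area = |Σ|/2 = 9.
Net area = 169.5 − 9 = 160.5.

160.5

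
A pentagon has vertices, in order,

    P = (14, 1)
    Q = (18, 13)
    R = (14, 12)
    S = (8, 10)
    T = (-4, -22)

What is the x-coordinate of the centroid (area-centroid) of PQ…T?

Apply the shoelace formula. First the cross-terms c_i = x_i·y_{i+1} − x_{i+1}·y_i:
  164, 34, 44, -136, 304  ⇒  2A = 410, A = 205.
Then Σ (x_i + x_{i+1})·c_i = 9800, so x̄ = 9800 / (6·205) = 980/123.

980/123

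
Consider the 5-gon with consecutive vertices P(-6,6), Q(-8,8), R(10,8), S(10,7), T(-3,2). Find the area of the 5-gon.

59.5

Apply the shoelace (surveyor's) formula: 2A = Σ (x_i·y_{i+1} − x_{i+1}·y_i), indices taken mod 5.
P→Q: (-6)(8) − (-8)(6) = 0
Q→R: (-8)(8) − (10)(8) = -144
R→S: (10)(7) − (10)(8) = -10
S→T: (10)(2) − (-3)(7) = 41
T→P: (-3)(6) − (-6)(2) = -6
Σ = -119
Area = |Σ|/2 = 59.5.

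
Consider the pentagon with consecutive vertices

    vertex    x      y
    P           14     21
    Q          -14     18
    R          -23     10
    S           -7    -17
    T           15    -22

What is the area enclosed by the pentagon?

Cross-terms: 546, 274, 461, 409, 623  ⇒  Σ = 2313
Area = |Σ|/2 = 1156.5.

1156.5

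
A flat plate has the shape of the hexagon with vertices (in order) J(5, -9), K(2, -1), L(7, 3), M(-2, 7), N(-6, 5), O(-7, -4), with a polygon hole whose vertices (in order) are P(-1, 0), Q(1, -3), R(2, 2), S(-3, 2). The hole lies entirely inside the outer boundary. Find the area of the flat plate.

Outer boundary:
Apply the shoelace (surveyor's) formula: 2A = Σ (x_i·y_{i+1} − x_{i+1}·y_i), indices taken mod 6.
J→K: (5)(-1) − (2)(-9) = 13
K→L: (2)(3) − (7)(-1) = 13
L→M: (7)(7) − (-2)(3) = 55
M→N: (-2)(5) − (-6)(7) = 32
N→O: (-6)(-4) − (-7)(5) = 59
O→J: (-7)(-9) − (5)(-4) = 83
Σ = 255
Area = |Σ|/2 = 127.5.
Hole:
Cross-terms: 3, 8, 10, 2  ⇒  Σ = 23
Area = |Σ|/2 = 11.5.
Net area = 127.5 − 11.5 = 116.

116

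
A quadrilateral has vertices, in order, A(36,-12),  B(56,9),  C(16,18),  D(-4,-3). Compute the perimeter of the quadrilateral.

140

|AB| = √((20)² + (21)²) = √841 = 29
|BC| = √((-40)² + (9)²) = √1681 = 41
|CD| = √((-20)² + (-21)²) = √841 = 29
|DA| = √((40)² + (-9)²) = √1681 = 41
Perimeter = 29 + 41 + 29 + 41 = 140.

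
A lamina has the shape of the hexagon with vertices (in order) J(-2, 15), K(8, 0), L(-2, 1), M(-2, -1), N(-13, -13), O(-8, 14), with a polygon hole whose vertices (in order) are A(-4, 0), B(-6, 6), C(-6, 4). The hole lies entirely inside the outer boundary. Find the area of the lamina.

Outer boundary:
Σ = (-120) + (8) + (4) + (13) + (-286) + (-92) = -473
Area = |Σ|/2 = 236.5.
Hole:
A→B: (-4)(6) − (-6)(0) = -24
B→C: (-6)(4) − (-6)(6) = 12
C→A: (-6)(0) − (-4)(4) = 16
Σ = 4
Area = |Σ|/2 = 2.
Net area = 236.5 − 2 = 234.5.

234.5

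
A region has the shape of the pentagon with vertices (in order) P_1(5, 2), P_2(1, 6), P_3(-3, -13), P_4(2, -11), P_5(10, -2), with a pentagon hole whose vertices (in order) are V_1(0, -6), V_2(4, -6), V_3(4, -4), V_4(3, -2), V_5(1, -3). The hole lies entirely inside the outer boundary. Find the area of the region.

102.5

Outer boundary:
P_1→P_2: (5)(6) − (1)(2) = 28
P_2→P_3: (1)(-13) − (-3)(6) = 5
P_3→P_4: (-3)(-11) − (2)(-13) = 59
P_4→P_5: (2)(-2) − (10)(-11) = 106
P_5→P_1: (10)(2) − (5)(-2) = 30
Σ = 228
Area = |Σ|/2 = 114.
Hole:
Apply the shoelace formula: 2A = Σ (x_i·y_{i+1} − x_{i+1}·y_i), indices taken mod 5.
Σ = (24) + (8) + (4) + (-7) + (-6) = 23
Area = |Σ|/2 = 11.5.
Net area = 114 − 11.5 = 102.5.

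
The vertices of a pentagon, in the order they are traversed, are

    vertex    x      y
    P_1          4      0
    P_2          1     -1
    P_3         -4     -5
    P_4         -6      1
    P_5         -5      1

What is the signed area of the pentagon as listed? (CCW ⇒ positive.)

-26

Σ = (-4) + (-9) + (-34) + (-1) + (-4) = -52
Signed area = Σ/2 = -26 (negative ⇒ clockwise traversal).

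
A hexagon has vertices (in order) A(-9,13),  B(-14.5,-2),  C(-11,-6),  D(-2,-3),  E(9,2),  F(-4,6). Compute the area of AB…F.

Apply the surveyor's formula: 2A = Σ (x_i·y_{i+1} − x_{i+1}·y_i), indices taken mod 6.
A→B: (-9)(-2) − (-14.5)(13) = 206.5
B→C: (-14.5)(-6) − (-11)(-2) = 65
C→D: (-11)(-3) − (-2)(-6) = 21
D→E: (-2)(2) − (9)(-3) = 23
E→F: (9)(6) − (-4)(2) = 62
F→A: (-4)(13) − (-9)(6) = 2
Σ = 379.5
Area = |Σ|/2 = 189.75.

189.75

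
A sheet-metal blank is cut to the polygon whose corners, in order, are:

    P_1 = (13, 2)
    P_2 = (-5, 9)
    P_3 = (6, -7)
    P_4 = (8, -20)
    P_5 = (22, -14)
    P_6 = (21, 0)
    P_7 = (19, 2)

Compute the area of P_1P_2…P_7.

360

Apply the surveyor's formula: 2A = Σ (x_i·y_{i+1} − x_{i+1}·y_i), indices taken mod 7.
Cross-terms: 127, -19, -64, 328, 294, 42, 12  ⇒  Σ = 720
Area = |Σ|/2 = 360.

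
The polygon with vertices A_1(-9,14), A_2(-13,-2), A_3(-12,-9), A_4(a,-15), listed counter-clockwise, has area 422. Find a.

22

Write out the shoelace sum; only the two edges meeting at A_4 involve a:
2·Area = [((-12)·(-15) − a·(-9)) + (a·14 − (-9)·(-15))] + 293
       = 23·a + 338 = 844
⇒ a = 22.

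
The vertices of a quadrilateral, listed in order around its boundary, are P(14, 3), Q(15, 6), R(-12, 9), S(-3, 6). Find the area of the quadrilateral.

Apply the shoelace formula: 2A = Σ (x_i·y_{i+1} − x_{i+1}·y_i), indices taken mod 4.
Cross-terms: 39, 207, -45, -93  ⇒  Σ = 108
Area = |Σ|/2 = 54.

54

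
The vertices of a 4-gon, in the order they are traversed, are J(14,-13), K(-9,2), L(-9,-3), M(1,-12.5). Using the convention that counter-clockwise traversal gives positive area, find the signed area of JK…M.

Σ = (-89) + (45) + (115.5) + (162) = 233.5
Signed area = Σ/2 = 116.75 (positive ⇒ counter-clockwise traversal).

116.75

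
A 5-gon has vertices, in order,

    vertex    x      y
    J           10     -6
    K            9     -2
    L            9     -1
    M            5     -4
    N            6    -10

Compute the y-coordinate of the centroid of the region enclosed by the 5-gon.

Apply the surveyor's formula. First the cross-terms c_i = x_i·y_{i+1} − x_{i+1}·y_i:
  34, 9, -31, -26, 64  ⇒  2A = 50, A = 25.
Then Σ (y_i + y_{i+1})·c_i = -804, so ȳ = -804 / (6·25) = -5.36.

-5.36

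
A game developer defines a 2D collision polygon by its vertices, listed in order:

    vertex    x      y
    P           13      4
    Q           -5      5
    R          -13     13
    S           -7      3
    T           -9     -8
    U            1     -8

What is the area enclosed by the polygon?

204

Apply Gauss's area formula: 2A = Σ (x_i·y_{i+1} − x_{i+1}·y_i), indices taken mod 6.
Cross-terms: 85, 0, 52, 83, 80, 108  ⇒  Σ = 408
Area = |Σ|/2 = 204.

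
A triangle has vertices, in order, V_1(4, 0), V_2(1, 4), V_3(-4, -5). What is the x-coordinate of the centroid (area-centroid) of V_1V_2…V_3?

Apply the shoelace formula. First the cross-terms c_i = x_i·y_{i+1} − x_{i+1}·y_i:
  16, 11, 20  ⇒  2A = 47, A = 23.5.
Then Σ (x_i + x_{i+1})·c_i = 47, so x̄ = 47 / (6·23.5) = 1/3.

1/3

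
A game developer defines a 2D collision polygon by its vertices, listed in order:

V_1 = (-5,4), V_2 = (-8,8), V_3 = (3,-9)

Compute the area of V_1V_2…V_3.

3.5

Apply the shoelace formula: 2A = Σ (x_i·y_{i+1} − x_{i+1}·y_i), indices taken mod 3.
Σ = (-8) + (48) + (-33) = 7
Area = |Σ|/2 = 3.5.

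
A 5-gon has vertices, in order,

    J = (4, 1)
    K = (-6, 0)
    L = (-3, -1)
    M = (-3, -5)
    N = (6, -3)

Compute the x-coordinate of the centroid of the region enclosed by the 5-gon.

Apply Gauss's area formula. First the cross-terms c_i = x_i·y_{i+1} − x_{i+1}·y_i:
  6, 6, 12, 39, 18  ⇒  2A = 81, A = 40.5.
Then Σ (x_i + x_{i+1})·c_i = 159, so x̄ = 159 / (6·40.5) = 53/81.

53/81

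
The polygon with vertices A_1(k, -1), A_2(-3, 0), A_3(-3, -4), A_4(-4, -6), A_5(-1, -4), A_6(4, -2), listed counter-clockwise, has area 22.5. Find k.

Write out the shoelace sum; only the two edges meeting at A_1 involve k:
2·Area = [(4·(-1) − k·(-2)) + (k·0 − (-3)·(-1))] + 42
       = 2·k + 35 = 45
⇒ k = 5.

5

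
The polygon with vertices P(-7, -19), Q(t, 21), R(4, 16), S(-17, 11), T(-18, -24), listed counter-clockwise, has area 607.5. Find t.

Write out the shoelace sum; only the two edges meeting at Q involve t:
2·Area = [((-7)·21 − t·(-19)) + (t·16 − 4·21)] + 1096
       = 35·t + 865 = 1215
⇒ t = 10.

10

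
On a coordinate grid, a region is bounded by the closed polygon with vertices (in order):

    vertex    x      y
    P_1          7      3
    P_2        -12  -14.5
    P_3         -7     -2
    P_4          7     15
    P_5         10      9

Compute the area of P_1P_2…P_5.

177

Apply the shoelace (surveyor's) formula: 2A = Σ (x_i·y_{i+1} − x_{i+1}·y_i), indices taken mod 5.
Σ = (-65.5) + (-77.5) + (-91) + (-87) + (-33) = -354
Area = |Σ|/2 = 177.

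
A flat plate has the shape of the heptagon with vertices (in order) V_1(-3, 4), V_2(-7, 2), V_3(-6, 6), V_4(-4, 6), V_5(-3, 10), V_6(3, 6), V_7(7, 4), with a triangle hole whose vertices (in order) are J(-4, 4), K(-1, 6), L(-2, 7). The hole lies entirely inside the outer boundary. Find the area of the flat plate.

Outer boundary:
Σ = (22) + (-30) + (-12) + (-22) + (-48) + (-30) + (40) = -80
Area = |Σ|/2 = 40.
Hole:
Apply the shoelace formula: 2A = Σ (x_i·y_{i+1} − x_{i+1}·y_i), indices taken mod 3.
Σ = (-20) + (5) + (20) = 5
Area = |Σ|/2 = 2.5.
Net area = 40 − 2.5 = 37.5.

37.5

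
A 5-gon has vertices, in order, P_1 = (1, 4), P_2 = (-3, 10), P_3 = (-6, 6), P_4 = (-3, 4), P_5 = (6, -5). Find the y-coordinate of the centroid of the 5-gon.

50/13

Apply the shoelace formula. First the cross-terms c_i = x_i·y_{i+1} − x_{i+1}·y_i:
  22, 42, -6, -9, 29  ⇒  2A = 78, A = 39.
Then Σ (y_i + y_{i+1})·c_i = 900, so ȳ = 900 / (6·39) = 50/13.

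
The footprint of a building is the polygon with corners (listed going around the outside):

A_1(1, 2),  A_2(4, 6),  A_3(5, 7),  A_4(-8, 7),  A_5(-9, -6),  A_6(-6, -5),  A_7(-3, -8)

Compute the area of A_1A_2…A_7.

121

Apply the surveyor's formula: 2A = Σ (x_i·y_{i+1} − x_{i+1}·y_i), indices taken mod 7.
A_1→A_2: (1)(6) − (4)(2) = -2
A_2→A_3: (4)(7) − (5)(6) = -2
A_3→A_4: (5)(7) − (-8)(7) = 91
A_4→A_5: (-8)(-6) − (-9)(7) = 111
A_5→A_6: (-9)(-5) − (-6)(-6) = 9
A_6→A_7: (-6)(-8) − (-3)(-5) = 33
A_7→A_1: (-3)(2) − (1)(-8) = 2
Σ = 242
Area = |Σ|/2 = 121.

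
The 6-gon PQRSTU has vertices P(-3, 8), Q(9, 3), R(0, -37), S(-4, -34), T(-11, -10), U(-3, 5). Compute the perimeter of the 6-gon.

104

|PQ| = √((12)² + (-5)²) = √169 = 13
|QR| = √((-9)² + (-40)²) = √1681 = 41
|RS| = √((-4)² + (3)²) = √25 = 5
|ST| = √((-7)² + (24)²) = √625 = 25
|TU| = √((8)² + (15)²) = √289 = 17
|UP| = √((0)² + (3)²) = √9 = 3
Perimeter = 13 + 41 + 5 + 25 + 17 + 3 = 104.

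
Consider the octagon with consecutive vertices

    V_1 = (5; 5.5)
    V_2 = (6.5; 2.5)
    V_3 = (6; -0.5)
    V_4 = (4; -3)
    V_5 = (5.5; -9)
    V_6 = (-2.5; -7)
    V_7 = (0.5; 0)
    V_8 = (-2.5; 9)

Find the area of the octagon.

94.375

Apply the shoelace (surveyor's) formula: 2A = Σ (x_i·y_{i+1} − x_{i+1}·y_i), indices taken mod 8.
V_1→V_2: (5)(2.5) − (6.5)(5.5) = -23.25
V_2→V_3: (6.5)(-0.5) − (6)(2.5) = -18.25
V_3→V_4: (6)(-3) − (4)(-0.5) = -16
V_4→V_5: (4)(-9) − (5.5)(-3) = -19.5
V_5→V_6: (5.5)(-7) − (-2.5)(-9) = -61
V_6→V_7: (-2.5)(0) − (0.5)(-7) = 3.5
V_7→V_8: (0.5)(9) − (-2.5)(0) = 4.5
V_8→V_1: (-2.5)(5.5) − (5)(9) = -58.75
Σ = -188.75
Area = |Σ|/2 = 94.375.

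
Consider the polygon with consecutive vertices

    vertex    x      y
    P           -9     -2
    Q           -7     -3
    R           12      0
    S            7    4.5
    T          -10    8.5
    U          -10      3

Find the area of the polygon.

154.75

P→Q: (-9)(-3) − (-7)(-2) = 13
Q→R: (-7)(0) − (12)(-3) = 36
R→S: (12)(4.5) − (7)(0) = 54
S→T: (7)(8.5) − (-10)(4.5) = 104.5
T→U: (-10)(3) − (-10)(8.5) = 55
U→P: (-10)(-2) − (-9)(3) = 47
Σ = 309.5
Area = |Σ|/2 = 154.75.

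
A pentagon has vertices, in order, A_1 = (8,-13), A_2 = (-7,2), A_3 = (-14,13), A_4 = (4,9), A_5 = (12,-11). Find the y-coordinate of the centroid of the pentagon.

Apply Gauss's area formula. First the cross-terms c_i = x_i·y_{i+1} − x_{i+1}·y_i:
  -75, -63, -178, -152, -68  ⇒  2A = -536, A = -268.
Then Σ (y_i + y_{i+1})·c_i = -2100, so ȳ = -2100 / (6·(-268)) = 175/134.

175/134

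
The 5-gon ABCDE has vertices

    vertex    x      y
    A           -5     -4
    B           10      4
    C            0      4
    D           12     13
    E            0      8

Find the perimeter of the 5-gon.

68

|AB| = √((15)² + (8)²) = √289 = 17
|BC| = √((-10)² + (0)²) = √100 = 10
|CD| = √((12)² + (9)²) = √225 = 15
|DE| = √((-12)² + (-5)²) = √169 = 13
|EA| = √((-5)² + (-12)²) = √169 = 13
Perimeter = 17 + 10 + 15 + 13 + 13 = 68.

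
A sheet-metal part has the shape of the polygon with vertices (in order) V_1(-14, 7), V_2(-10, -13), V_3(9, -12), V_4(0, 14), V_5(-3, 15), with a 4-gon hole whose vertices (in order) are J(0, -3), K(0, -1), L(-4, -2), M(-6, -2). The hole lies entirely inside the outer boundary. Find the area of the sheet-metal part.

418

Outer boundary:
V_1→V_2: (-14)(-13) − (-10)(7) = 252
V_2→V_3: (-10)(-12) − (9)(-13) = 237
V_3→V_4: (9)(14) − (0)(-12) = 126
V_4→V_5: (0)(15) − (-3)(14) = 42
V_5→V_1: (-3)(7) − (-14)(15) = 189
Σ = 846
Area = |Σ|/2 = 423.
Hole:
Apply the shoelace (surveyor's) formula: 2A = Σ (x_i·y_{i+1} − x_{i+1}·y_i), indices taken mod 4.
Σ = (0) + (-4) + (-4) + (18) = 10
Area = |Σ|/2 = 5.
Net area = 423 − 5 = 418.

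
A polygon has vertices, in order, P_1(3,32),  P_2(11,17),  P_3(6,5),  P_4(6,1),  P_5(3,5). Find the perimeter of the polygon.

66

|P_1P_2| = √((8)² + (-15)²) = √289 = 17
|P_2P_3| = √((-5)² + (-12)²) = √169 = 13
|P_3P_4| = √((0)² + (-4)²) = √16 = 4
|P_4P_5| = √((-3)² + (4)²) = √25 = 5
|P_5P_1| = √((0)² + (27)²) = √729 = 27
Perimeter = 17 + 13 + 4 + 5 + 27 = 66.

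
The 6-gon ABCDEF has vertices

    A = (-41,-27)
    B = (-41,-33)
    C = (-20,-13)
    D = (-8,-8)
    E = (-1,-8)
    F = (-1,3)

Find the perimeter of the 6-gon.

116

|AB| = √((0)² + (-6)²) = √36 = 6
|BC| = √((21)² + (20)²) = √841 = 29
|CD| = √((12)² + (5)²) = √169 = 13
|DE| = √((7)² + (0)²) = √49 = 7
|EF| = √((0)² + (11)²) = √121 = 11
|FA| = √((-40)² + (-30)²) = √2500 = 50
Perimeter = 6 + 29 + 13 + 7 + 11 + 50 = 116.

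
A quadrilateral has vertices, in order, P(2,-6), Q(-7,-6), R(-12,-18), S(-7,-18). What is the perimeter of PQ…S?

|PQ| = √((-9)² + (0)²) = √81 = 9
|QR| = √((-5)² + (-12)²) = √169 = 13
|RS| = √((5)² + (0)²) = √25 = 5
|SP| = √((9)² + (12)²) = √225 = 15
Perimeter = 9 + 13 + 5 + 15 = 42.

42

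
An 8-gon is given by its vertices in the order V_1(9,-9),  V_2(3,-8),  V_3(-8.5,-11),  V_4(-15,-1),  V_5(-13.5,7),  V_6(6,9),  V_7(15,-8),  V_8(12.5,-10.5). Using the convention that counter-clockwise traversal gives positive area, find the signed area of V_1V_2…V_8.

Σ = (-45) + (-101) + (-156.5) + (-118.5) + (-163.5) + (-183) + (-57.5) + (-18) = -843
Signed area = Σ/2 = -421.5 (negative ⇒ clockwise traversal).

-421.5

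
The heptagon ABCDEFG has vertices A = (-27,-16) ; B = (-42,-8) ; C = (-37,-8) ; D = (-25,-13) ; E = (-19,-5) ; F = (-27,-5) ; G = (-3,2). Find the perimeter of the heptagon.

|AB| = √((-15)² + (8)²) = √289 = 17
|BC| = √((5)² + (0)²) = √25 = 5
|CD| = √((12)² + (-5)²) = √169 = 13
|DE| = √((6)² + (8)²) = √100 = 10
|EF| = √((-8)² + (0)²) = √64 = 8
|FG| = √((24)² + (7)²) = √625 = 25
|GA| = √((-24)² + (-18)²) = √900 = 30
Perimeter = 17 + 5 + 13 + 10 + 8 + 25 + 30 = 108.

108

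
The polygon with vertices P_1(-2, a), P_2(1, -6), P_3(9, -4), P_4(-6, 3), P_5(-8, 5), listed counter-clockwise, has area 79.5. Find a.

The doubled signed area Σ (x_i y_{i+1} − x_{i+1} y_i) is linear in a.
With a=0 it equals 69; the coefficient of a is -9 (from the two edges through P_1).
So -9·a + 69 = 2·79.5 = 159 ⇒ a = -10.

-10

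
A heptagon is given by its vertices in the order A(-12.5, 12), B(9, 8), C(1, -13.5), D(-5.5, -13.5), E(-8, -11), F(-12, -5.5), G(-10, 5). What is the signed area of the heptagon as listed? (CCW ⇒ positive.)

Cross-terms: -208, -129.5, -87.75, -47.5, -88, -115, -57.5  ⇒  Σ = -733.25
Signed area = Σ/2 = -366.625 (negative ⇒ clockwise traversal).

-366.625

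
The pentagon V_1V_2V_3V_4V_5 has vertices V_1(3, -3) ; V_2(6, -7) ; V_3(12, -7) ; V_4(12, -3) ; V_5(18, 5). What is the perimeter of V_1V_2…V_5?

42

|V_1V_2| = √((3)² + (-4)²) = √25 = 5
|V_2V_3| = √((6)² + (0)²) = √36 = 6
|V_3V_4| = √((0)² + (4)²) = √16 = 4
|V_4V_5| = √((6)² + (8)²) = √100 = 10
|V_5V_1| = √((-15)² + (-8)²) = √289 = 17
Perimeter = 5 + 6 + 4 + 10 + 17 = 42.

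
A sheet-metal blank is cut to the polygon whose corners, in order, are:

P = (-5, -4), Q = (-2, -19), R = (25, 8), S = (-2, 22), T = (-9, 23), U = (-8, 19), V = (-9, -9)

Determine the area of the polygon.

755.5

Σ = (87) + (459) + (566) + (152) + (13) + (243) + (-9) = 1511
Area = |Σ|/2 = 755.5.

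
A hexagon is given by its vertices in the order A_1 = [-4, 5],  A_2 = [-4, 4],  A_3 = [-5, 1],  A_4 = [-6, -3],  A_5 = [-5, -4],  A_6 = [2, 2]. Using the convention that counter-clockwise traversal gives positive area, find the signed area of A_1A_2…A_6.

33

Apply Gauss's area formula: 2A = Σ (x_i·y_{i+1} − x_{i+1}·y_i), indices taken mod 6.
Σ = (4) + (16) + (21) + (9) + (-2) + (18) = 66
Signed area = Σ/2 = 33 (positive ⇒ counter-clockwise traversal).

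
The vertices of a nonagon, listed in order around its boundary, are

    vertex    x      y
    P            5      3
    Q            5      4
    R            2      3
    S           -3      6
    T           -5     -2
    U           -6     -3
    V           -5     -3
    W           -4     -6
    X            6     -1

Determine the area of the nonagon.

P→Q: (5)(4) − (5)(3) = 5
Q→R: (5)(3) − (2)(4) = 7
R→S: (2)(6) − (-3)(3) = 21
S→T: (-3)(-2) − (-5)(6) = 36
T→U: (-5)(-3) − (-6)(-2) = 3
U→V: (-6)(-3) − (-5)(-3) = 3
V→W: (-5)(-6) − (-4)(-3) = 18
W→X: (-4)(-1) − (6)(-6) = 40
X→P: (6)(3) − (5)(-1) = 23
Σ = 156
Area = |Σ|/2 = 78.

78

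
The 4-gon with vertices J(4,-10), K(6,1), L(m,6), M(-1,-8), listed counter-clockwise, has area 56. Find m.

4

Write out the shoelace sum; only the two edges meeting at L involve m:
2·Area = [(6·6 − m·1) + (m·(-8) − (-1)·6)] + 106
       = -9·m + 148 = 112
⇒ m = 4.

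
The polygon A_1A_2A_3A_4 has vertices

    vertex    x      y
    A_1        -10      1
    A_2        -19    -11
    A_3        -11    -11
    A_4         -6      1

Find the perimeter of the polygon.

|A_1A_2| = √((-9)² + (-12)²) = √225 = 15
|A_2A_3| = √((8)² + (0)²) = √64 = 8
|A_3A_4| = √((5)² + (12)²) = √169 = 13
|A_4A_1| = √((-4)² + (0)²) = √16 = 4
Perimeter = 15 + 8 + 13 + 4 = 40.

40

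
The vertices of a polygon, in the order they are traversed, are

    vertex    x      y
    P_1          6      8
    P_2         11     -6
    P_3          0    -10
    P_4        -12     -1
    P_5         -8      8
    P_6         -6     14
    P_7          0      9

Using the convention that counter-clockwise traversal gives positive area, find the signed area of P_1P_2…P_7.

Σ = (-124) + (-110) + (-120) + (-104) + (-64) + (-54) + (-54) = -630
Signed area = Σ/2 = -315 (negative ⇒ clockwise traversal).

-315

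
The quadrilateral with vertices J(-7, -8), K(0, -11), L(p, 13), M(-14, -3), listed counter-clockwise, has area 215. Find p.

10

Write out the shoelace sum; only the two edges meeting at L involve p:
2·Area = [(0·13 − p·(-11)) + (p·(-3) − (-14)·13)] + 168
       = 8·p + 350 = 430
⇒ p = 10.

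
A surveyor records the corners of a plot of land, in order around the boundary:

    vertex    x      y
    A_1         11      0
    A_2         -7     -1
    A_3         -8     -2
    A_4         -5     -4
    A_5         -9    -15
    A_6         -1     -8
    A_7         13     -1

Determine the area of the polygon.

A_1→A_2: (11)(-1) − (-7)(0) = -11
A_2→A_3: (-7)(-2) − (-8)(-1) = 6
A_3→A_4: (-8)(-4) − (-5)(-2) = 22
A_4→A_5: (-5)(-15) − (-9)(-4) = 39
A_5→A_6: (-9)(-8) − (-1)(-15) = 57
A_6→A_7: (-1)(-1) − (13)(-8) = 105
A_7→A_1: (13)(0) − (11)(-1) = 11
Σ = 229
Area = |Σ|/2 = 114.5.

114.5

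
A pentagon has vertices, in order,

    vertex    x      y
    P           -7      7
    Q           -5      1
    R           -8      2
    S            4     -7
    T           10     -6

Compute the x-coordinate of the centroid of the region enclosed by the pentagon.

Apply Gauss's area formula. First the cross-terms c_i = x_i·y_{i+1} − x_{i+1}·y_i:
  28, -2, 48, 46, 28  ⇒  2A = 148, A = 74.
Then Σ (x_i + x_{i+1})·c_i = 226, so x̄ = 226 / (6·74) = 113/222.

113/222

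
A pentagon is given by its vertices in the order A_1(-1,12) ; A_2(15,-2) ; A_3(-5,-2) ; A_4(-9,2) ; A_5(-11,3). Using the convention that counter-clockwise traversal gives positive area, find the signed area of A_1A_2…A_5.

-190

Apply Gauss's area formula: 2A = Σ (x_i·y_{i+1} − x_{i+1}·y_i), indices taken mod 5.
Cross-terms: -178, -40, -28, -5, -129  ⇒  Σ = -380
Signed area = Σ/2 = -190 (negative ⇒ clockwise traversal).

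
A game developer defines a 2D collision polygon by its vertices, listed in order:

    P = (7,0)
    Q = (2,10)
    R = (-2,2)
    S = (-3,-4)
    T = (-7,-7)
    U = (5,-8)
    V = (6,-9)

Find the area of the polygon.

Apply the surveyor's formula: 2A = Σ (x_i·y_{i+1} − x_{i+1}·y_i), indices taken mod 7.
P→Q: (7)(10) − (2)(0) = 70
Q→R: (2)(2) − (-2)(10) = 24
R→S: (-2)(-4) − (-3)(2) = 14
S→T: (-3)(-7) − (-7)(-4) = -7
T→U: (-7)(-8) − (5)(-7) = 91
U→V: (5)(-9) − (6)(-8) = 3
V→P: (6)(0) − (7)(-9) = 63
Σ = 258
Area = |Σ|/2 = 129.

129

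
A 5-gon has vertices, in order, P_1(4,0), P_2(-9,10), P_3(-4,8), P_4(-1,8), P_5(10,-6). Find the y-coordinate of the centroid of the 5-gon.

Apply the surveyor's formula. First the cross-terms c_i = x_i·y_{i+1} − x_{i+1}·y_i:
  40, -32, -24, -74, 24  ⇒  2A = -66, A = -33.
Then Σ (y_i + y_{i+1})·c_i = -852, so ȳ = -852 / (6·(-33)) = 142/33.

142/33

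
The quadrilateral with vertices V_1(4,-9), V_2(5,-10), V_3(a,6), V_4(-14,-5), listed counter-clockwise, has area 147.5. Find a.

Write out the shoelace sum; only the two edges meeting at V_3 involve a:
2·Area = [(5·6 − a·(-10)) + (a·(-5) − (-14)·6)] + 151
       = 5·a + 265 = 295
⇒ a = 6.

6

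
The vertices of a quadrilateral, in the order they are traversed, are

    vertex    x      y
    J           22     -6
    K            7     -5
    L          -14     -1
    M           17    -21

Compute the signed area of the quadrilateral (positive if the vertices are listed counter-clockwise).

263

Apply the shoelace formula: 2A = Σ (x_i·y_{i+1} − x_{i+1}·y_i), indices taken mod 4.
J→K: (22)(-5) − (7)(-6) = -68
K→L: (7)(-1) − (-14)(-5) = -77
L→M: (-14)(-21) − (17)(-1) = 311
M→J: (17)(-6) − (22)(-21) = 360
Σ = 526
Signed area = Σ/2 = 263 (positive ⇒ counter-clockwise traversal).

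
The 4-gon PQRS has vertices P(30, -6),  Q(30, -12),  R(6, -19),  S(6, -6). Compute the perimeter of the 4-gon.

|PQ| = √((0)² + (-6)²) = √36 = 6
|QR| = √((-24)² + (-7)²) = √625 = 25
|RS| = √((0)² + (13)²) = √169 = 13
|SP| = √((24)² + (0)²) = √576 = 24
Perimeter = 6 + 25 + 13 + 24 = 68.

68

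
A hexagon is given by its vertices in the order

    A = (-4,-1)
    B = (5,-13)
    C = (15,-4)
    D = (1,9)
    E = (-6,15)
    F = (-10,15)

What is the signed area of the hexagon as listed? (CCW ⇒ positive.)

Apply Gauss's area formula: 2A = Σ (x_i·y_{i+1} − x_{i+1}·y_i), indices taken mod 6.
A→B: (-4)(-13) − (5)(-1) = 57
B→C: (5)(-4) − (15)(-13) = 175
C→D: (15)(9) − (1)(-4) = 139
D→E: (1)(15) − (-6)(9) = 69
E→F: (-6)(15) − (-10)(15) = 60
F→A: (-10)(-1) − (-4)(15) = 70
Σ = 570
Signed area = Σ/2 = 285 (positive ⇒ counter-clockwise traversal).

285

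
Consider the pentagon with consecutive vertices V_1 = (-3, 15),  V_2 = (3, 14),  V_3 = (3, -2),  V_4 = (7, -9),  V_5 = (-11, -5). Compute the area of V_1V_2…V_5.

231

Apply the surveyor's formula: 2A = Σ (x_i·y_{i+1} − x_{i+1}·y_i), indices taken mod 5.
V_1→V_2: (-3)(14) − (3)(15) = -87
V_2→V_3: (3)(-2) − (3)(14) = -48
V_3→V_4: (3)(-9) − (7)(-2) = -13
V_4→V_5: (7)(-5) − (-11)(-9) = -134
V_5→V_1: (-11)(15) − (-3)(-5) = -180
Σ = -462
Area = |Σ|/2 = 231.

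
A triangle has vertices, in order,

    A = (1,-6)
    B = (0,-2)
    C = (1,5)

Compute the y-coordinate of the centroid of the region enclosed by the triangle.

-1

Apply the surveyor's formula. First the cross-terms c_i = x_i·y_{i+1} − x_{i+1}·y_i:
  -2, 2, -11  ⇒  2A = -11, A = -5.5.
Then Σ (y_i + y_{i+1})·c_i = 33, so ȳ = 33 / (6·(-5.5)) = -1.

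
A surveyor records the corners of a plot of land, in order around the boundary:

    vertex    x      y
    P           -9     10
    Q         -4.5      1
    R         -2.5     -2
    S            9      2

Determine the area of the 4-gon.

Cross-terms: 36, 11.5, 13, 108  ⇒  Σ = 168.5
Area = |Σ|/2 = 84.25.

84.25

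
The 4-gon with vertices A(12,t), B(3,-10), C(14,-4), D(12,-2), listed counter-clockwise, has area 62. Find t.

8

Write out the shoelace sum; only the two edges meeting at A involve t:
2·Area = [(12·t − 12·(-2)) + (12·(-10) − 3·t)] + 148
       = 9·t + 52 = 124
⇒ t = 8.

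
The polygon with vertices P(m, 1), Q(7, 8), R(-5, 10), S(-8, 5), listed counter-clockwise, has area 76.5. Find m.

The doubled signed area Σ (x_i y_{i+1} − x_{i+1} y_i) is linear in m.
With m=0 it equals 150; the coefficient of m is 3 (from the two edges through P).
So 3·m + 150 = 2·76.5 = 153 ⇒ m = 1.

1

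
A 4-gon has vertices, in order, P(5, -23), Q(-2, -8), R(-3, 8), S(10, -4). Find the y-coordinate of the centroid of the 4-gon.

-672/101

Apply Gauss's area formula. First the cross-terms c_i = x_i·y_{i+1} − x_{i+1}·y_i:
  -86, -40, -68, -210  ⇒  2A = -404, A = -202.
Then Σ (y_i + y_{i+1})·c_i = 8064, so ȳ = 8064 / (6·(-202)) = -672/101.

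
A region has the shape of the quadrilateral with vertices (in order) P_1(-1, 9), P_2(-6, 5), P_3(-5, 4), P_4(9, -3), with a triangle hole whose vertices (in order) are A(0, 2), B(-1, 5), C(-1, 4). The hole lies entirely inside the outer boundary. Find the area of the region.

53

Outer boundary:
Cross-terms: 49, 1, -21, 78  ⇒  Σ = 107
Area = |Σ|/2 = 53.5.
Hole:
Cross-terms: 2, 1, -2  ⇒  Σ = 1
Area = |Σ|/2 = 0.5.
Net area = 53.5 − 0.5 = 53.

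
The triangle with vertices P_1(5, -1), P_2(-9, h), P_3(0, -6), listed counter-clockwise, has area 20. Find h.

-7

The doubled signed area Σ (x_i y_{i+1} − x_{i+1} y_i) is linear in h.
With h=0 it equals 75; the coefficient of h is 5 (from the two edges through P_2).
So 5·h + 75 = 2·20 = 40 ⇒ h = -7.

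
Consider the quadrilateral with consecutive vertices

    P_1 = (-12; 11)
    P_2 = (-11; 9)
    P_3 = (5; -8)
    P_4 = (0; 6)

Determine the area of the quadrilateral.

79

P_1→P_2: (-12)(9) − (-11)(11) = 13
P_2→P_3: (-11)(-8) − (5)(9) = 43
P_3→P_4: (5)(6) − (0)(-8) = 30
P_4→P_1: (0)(11) − (-12)(6) = 72
Σ = 158
Area = |Σ|/2 = 79.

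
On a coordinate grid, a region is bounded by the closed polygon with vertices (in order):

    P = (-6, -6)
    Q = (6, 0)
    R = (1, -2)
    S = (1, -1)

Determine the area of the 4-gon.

6.5

Apply the surveyor's formula: 2A = Σ (x_i·y_{i+1} − x_{i+1}·y_i), indices taken mod 4.
P→Q: (-6)(0) − (6)(-6) = 36
Q→R: (6)(-2) − (1)(0) = -12
R→S: (1)(-1) − (1)(-2) = 1
S→P: (1)(-6) − (-6)(-1) = -12
Σ = 13
Area = |Σ|/2 = 6.5.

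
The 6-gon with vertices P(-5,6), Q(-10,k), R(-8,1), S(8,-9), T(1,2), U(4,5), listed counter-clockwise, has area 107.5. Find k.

The doubled signed area Σ (x_i y_{i+1} − x_{i+1} y_i) is linear in k.
With k=0 it equals 185; the coefficient of k is 3 (from the two edges through Q).
So 3·k + 185 = 2·107.5 = 215 ⇒ k = 10.

10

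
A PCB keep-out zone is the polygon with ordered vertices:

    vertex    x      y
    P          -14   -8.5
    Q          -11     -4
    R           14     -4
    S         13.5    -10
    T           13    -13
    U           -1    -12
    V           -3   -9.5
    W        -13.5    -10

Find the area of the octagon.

194

P→Q: (-14)(-4) − (-11)(-8.5) = -37.5
Q→R: (-11)(-4) − (14)(-4) = 100
R→S: (14)(-10) − (13.5)(-4) = -86
S→T: (13.5)(-13) − (13)(-10) = -45.5
T→U: (13)(-12) − (-1)(-13) = -169
U→V: (-1)(-9.5) − (-3)(-12) = -26.5
V→W: (-3)(-10) − (-13.5)(-9.5) = -98.25
W→P: (-13.5)(-8.5) − (-14)(-10) = -25.25
Σ = -388
Area = |Σ|/2 = 194.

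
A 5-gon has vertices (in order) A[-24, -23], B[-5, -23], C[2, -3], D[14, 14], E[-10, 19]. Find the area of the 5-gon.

Apply the shoelace formula: 2A = Σ (x_i·y_{i+1} − x_{i+1}·y_i), indices taken mod 5.
Cross-terms: 437, 61, 70, 406, 686  ⇒  Σ = 1660
Area = |Σ|/2 = 830.

830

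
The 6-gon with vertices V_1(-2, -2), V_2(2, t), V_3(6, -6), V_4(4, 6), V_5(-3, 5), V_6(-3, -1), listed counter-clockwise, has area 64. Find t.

The doubled signed area Σ (x_i y_{i+1} − x_{i+1} y_i) is linear in t.
With t=0 it equals 112; the coefficient of t is -8 (from the two edges through V_2).
So -8·t + 112 = 2·64 = 128 ⇒ t = -2.

-2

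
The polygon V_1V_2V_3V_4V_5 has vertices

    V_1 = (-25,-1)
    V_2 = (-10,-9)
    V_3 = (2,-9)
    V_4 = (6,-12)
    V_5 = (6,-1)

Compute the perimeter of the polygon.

76

|V_1V_2| = √((15)² + (-8)²) = √289 = 17
|V_2V_3| = √((12)² + (0)²) = √144 = 12
|V_3V_4| = √((4)² + (-3)²) = √25 = 5
|V_4V_5| = √((0)² + (11)²) = √121 = 11
|V_5V_1| = √((-31)² + (0)²) = √961 = 31
Perimeter = 17 + 12 + 5 + 11 + 31 = 76.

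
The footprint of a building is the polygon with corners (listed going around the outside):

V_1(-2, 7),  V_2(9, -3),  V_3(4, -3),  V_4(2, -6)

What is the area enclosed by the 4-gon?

Apply the shoelace formula: 2A = Σ (x_i·y_{i+1} − x_{i+1}·y_i), indices taken mod 4.
Σ = (-57) + (-15) + (-18) + (2) = -88
Area = |Σ|/2 = 44.

44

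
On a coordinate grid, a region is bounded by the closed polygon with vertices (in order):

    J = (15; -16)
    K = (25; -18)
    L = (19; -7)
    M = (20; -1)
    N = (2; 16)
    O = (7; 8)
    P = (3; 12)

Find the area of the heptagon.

238

Apply the surveyor's formula: 2A = Σ (x_i·y_{i+1} − x_{i+1}·y_i), indices taken mod 7.
Σ = (130) + (167) + (121) + (322) + (-96) + (60) + (-228) = 476
Area = |Σ|/2 = 238.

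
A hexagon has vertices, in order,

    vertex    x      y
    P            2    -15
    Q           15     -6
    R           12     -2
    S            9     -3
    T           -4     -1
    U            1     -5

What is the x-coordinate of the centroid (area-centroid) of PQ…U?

Apply the shoelace formula. First the cross-terms c_i = x_i·y_{i+1} − x_{i+1}·y_i:
  213, 42, -18, -21, 21, -5  ⇒  2A = 232, A = 116.
Then Σ (x_i + x_{i+1})·c_i = 4194, so x̄ = 4194 / (6·116) = 699/116.

699/116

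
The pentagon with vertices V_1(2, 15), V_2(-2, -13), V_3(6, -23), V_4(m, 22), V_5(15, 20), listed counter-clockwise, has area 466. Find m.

The doubled signed area Σ (x_i y_{i+1} − x_{i+1} y_i) is linear in m.
With m=0 it equals 115; the coefficient of m is 43 (from the two edges through V_4).
So 43·m + 115 = 2·466 = 932 ⇒ m = 19.

19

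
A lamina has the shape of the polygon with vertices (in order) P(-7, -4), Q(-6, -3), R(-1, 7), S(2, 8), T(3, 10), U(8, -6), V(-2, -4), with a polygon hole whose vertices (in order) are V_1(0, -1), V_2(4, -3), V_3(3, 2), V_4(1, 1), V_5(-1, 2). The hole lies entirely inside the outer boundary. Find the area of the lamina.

Outer boundary:
P→Q: (-7)(-3) − (-6)(-4) = -3
Q→R: (-6)(7) − (-1)(-3) = -45
R→S: (-1)(8) − (2)(7) = -22
S→T: (2)(10) − (3)(8) = -4
T→U: (3)(-6) − (8)(10) = -98
U→V: (8)(-4) − (-2)(-6) = -44
V→P: (-2)(-4) − (-7)(-4) = -20
Σ = -236
Area = |Σ|/2 = 118.
Hole:
Cross-terms: 4, 17, 1, 3, 1  ⇒  Σ = 26
Area = |Σ|/2 = 13.
Net area = 118 − 13 = 105.

105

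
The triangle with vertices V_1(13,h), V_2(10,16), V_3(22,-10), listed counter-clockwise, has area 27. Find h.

14

The doubled signed area Σ (x_i y_{i+1} − x_{i+1} y_i) is linear in h.
With h=0 it equals -114; the coefficient of h is 12 (from the two edges through V_1).
So 12·h + -114 = 2·27 = 54 ⇒ h = 14.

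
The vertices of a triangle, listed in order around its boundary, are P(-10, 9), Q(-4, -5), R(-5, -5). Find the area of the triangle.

Apply the surveyor's formula: 2A = Σ (x_i·y_{i+1} − x_{i+1}·y_i), indices taken mod 3.
Σ = (86) + (-5) + (-95) = -14
Area = |Σ|/2 = 7.

7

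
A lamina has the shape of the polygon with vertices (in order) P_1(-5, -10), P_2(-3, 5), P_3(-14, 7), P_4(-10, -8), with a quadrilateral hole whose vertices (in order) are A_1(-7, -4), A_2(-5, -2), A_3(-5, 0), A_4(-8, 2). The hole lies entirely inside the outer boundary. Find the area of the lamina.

108

Outer boundary:
P_1→P_2: (-5)(5) − (-3)(-10) = -55
P_2→P_3: (-3)(7) − (-14)(5) = 49
P_3→P_4: (-14)(-8) − (-10)(7) = 182
P_4→P_1: (-10)(-10) − (-5)(-8) = 60
Σ = 236
Area = |Σ|/2 = 118.
Hole:
Apply Gauss's area formula: 2A = Σ (x_i·y_{i+1} − x_{i+1}·y_i), indices taken mod 4.
A_1→A_2: (-7)(-2) − (-5)(-4) = -6
A_2→A_3: (-5)(0) − (-5)(-2) = -10
A_3→A_4: (-5)(2) − (-8)(0) = -10
A_4→A_1: (-8)(-4) − (-7)(2) = 46
Σ = 20
Area = |Σ|/2 = 10.
Net area = 118 − 10 = 108.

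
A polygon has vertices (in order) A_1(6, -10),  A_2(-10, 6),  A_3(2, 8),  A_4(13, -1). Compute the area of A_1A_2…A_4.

Σ = (-64) + (-92) + (-106) + (-124) = -386
Area = |Σ|/2 = 193.

193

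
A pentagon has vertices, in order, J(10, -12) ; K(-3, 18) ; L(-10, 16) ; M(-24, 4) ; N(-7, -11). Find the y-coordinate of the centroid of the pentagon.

409/237

Apply the surveyor's formula. First the cross-terms c_i = x_i·y_{i+1} − x_{i+1}·y_i:
  144, 132, 344, 292, 194  ⇒  2A = 1106, A = 553.
Then Σ (y_i + y_{i+1})·c_i = 5726, so ȳ = 5726 / (6·553) = 409/237.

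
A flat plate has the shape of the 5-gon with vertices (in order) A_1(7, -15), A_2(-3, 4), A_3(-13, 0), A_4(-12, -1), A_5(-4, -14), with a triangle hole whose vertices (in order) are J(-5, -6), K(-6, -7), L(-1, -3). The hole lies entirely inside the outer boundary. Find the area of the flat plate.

Outer boundary:
Apply the shoelace formula: 2A = Σ (x_i·y_{i+1} − x_{i+1}·y_i), indices taken mod 5.
Cross-terms: -17, 52, 13, 164, 158  ⇒  Σ = 370
Area = |Σ|/2 = 185.
Hole:
Apply Gauss's area formula: 2A = Σ (x_i·y_{i+1} − x_{i+1}·y_i), indices taken mod 3.
Σ = (-1) + (11) + (-9) = 1
Area = |Σ|/2 = 0.5.
Net area = 185 − 0.5 = 184.5.

184.5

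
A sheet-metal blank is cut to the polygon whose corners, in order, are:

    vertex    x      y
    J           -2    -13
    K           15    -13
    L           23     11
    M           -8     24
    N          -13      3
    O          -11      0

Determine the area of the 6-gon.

894.5

Apply the surveyor's formula: 2A = Σ (x_i·y_{i+1} − x_{i+1}·y_i), indices taken mod 6.
J→K: (-2)(-13) − (15)(-13) = 221
K→L: (15)(11) − (23)(-13) = 464
L→M: (23)(24) − (-8)(11) = 640
M→N: (-8)(3) − (-13)(24) = 288
N→O: (-13)(0) − (-11)(3) = 33
O→J: (-11)(-13) − (-2)(0) = 143
Σ = 1789
Area = |Σ|/2 = 894.5.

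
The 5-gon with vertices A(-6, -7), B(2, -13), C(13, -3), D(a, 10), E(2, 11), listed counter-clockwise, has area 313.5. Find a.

Write out the shoelace sum; only the two edges meeting at D involve a:
2·Area = [(13·10 − a·(-3)) + (a·11 − 2·10)] + 307
       = 14·a + 417 = 627
⇒ a = 15.

15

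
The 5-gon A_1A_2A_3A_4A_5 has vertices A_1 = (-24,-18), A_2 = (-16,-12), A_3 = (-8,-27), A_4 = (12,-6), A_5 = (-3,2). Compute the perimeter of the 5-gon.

|A_1A_2| = √((8)² + (6)²) = √100 = 10
|A_2A_3| = √((8)² + (-15)²) = √289 = 17
|A_3A_4| = √((20)² + (21)²) = √841 = 29
|A_4A_5| = √((-15)² + (8)²) = √289 = 17
|A_5A_1| = √((-21)² + (-20)²) = √841 = 29
Perimeter = 10 + 17 + 29 + 17 + 29 = 102.

102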